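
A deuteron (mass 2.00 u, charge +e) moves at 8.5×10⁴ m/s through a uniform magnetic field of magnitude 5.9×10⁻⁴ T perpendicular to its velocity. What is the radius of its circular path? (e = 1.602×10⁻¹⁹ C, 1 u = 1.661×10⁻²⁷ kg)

r ≈ 3.0 m

The magnetic force provides the centripetal force: |q|vB = mv²/r.
r = mv/(|q|B) = (3.322×10⁻²⁷)(8.5×10⁴)/((1.602×10⁻¹⁹)(5.9×10⁻⁴)) ≈ 3.0 m.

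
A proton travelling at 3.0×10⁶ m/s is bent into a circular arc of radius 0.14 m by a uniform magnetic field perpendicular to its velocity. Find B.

B ≈ 0.22 T

From |q|vB = mv²/r, B = mv/(|q|r).
B = (1.673×10⁻²⁷)(3.0×10⁶)/((1.602×10⁻¹⁹)(0.14)) ≈ 0.22 T.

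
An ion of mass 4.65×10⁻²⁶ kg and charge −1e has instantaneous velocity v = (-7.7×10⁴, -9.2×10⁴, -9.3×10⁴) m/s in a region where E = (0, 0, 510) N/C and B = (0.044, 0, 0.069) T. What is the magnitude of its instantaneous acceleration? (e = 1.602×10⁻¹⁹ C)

|a| ≈ 2.73×10¹⁰ m/s²

v×B = (-6350, 1220, 4050) N/C.
E + v×B = (-6350, 1220, 4560) N/C.
F = q(E + v×B) = (−1.602×10⁻¹⁹ C)·(-6350, 1220, 4560) = (1.02×10⁻¹⁵, -1.96×10⁻¹⁶, -7.30×10⁻¹⁶) N.
|a| = |F|/m = 1.267×10⁻¹⁵/4.65×10⁻²⁶ ≈ 2.73×10¹⁰ m/s².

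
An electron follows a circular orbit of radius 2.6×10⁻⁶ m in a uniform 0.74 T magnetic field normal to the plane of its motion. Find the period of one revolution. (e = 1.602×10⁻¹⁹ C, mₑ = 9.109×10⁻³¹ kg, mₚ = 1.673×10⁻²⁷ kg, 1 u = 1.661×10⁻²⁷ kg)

The cyclotron period depends only on m, q, B: T = 2πm/(|q|B).
T = 2π(9.109×10⁻³¹)/((1.602×10⁻¹⁹)(0.74)) ≈ 4.8×10⁻¹¹ s.

T ≈ 4.8×10⁻¹¹ s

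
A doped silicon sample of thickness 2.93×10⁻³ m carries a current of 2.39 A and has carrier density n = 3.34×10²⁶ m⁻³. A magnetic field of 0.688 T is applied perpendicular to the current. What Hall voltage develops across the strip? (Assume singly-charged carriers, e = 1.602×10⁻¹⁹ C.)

V_H = IB/(n e t).
V_H = (2.39)(0.688)/((3.34×10²⁶)(1.602×10⁻¹⁹)(2.93×10⁻³)) ≈ 1.05×10⁻⁵ V.

V_H ≈ 1.05×10⁻⁵ V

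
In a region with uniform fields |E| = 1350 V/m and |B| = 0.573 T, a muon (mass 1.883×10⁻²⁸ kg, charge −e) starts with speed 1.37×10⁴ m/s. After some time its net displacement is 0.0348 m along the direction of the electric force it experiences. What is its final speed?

v_f ≈ 2.83×10⁵ m/s

B does no work; ΔKE = |q|E d.
½mv_f² = ½mv₀² + |q|Ed = ½(1.883×10⁻²⁸)(1.37×10⁴)² + (1.602×10⁻¹⁹)(1350)(0.0348) ≈ 1.767×10⁻²⁰ J + 7.526×10⁻¹⁸ J ≈ 7.544×10⁻¹⁸ J.
v_f = √(2·7.544×10⁻¹⁸/1.883×10⁻²⁸) ≈ 2.83×10⁵ m/s.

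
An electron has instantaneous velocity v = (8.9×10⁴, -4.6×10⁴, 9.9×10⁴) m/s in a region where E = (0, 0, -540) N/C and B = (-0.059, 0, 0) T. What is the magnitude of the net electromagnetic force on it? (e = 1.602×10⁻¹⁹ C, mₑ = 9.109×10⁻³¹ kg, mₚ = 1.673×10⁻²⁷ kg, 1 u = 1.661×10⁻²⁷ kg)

v×B = (0, -5840, -2710) N/C.
E + v×B = (0, -5840, -3250) N/C.
F = q(E + v×B) = (−1.602×10⁻¹⁹ C)·(0, -5840, -3250) = (0, 9.36×10⁻¹⁶, 5.21×10⁻¹⁶) N.
|F| = 1.07×10⁻¹⁵ N.

|F| ≈ 1.07×10⁻¹⁵ N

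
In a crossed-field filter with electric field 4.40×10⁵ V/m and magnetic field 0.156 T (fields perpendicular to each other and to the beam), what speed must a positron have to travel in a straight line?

v = 2.82×10⁶ m/s

For undeflected motion the electric and magnetic forces balance: qE = qvB.
v = E/B = 4.40×10⁵/0.156 = 2.82×10⁶ m/s.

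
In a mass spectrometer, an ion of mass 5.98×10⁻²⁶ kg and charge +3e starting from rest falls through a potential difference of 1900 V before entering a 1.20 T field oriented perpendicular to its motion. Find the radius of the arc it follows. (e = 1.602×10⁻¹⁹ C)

Acceleration: |q|V = ½mv² ⇒ v = √(2|q|V/m) = √(2·4.806×10⁻¹⁹·1900/5.98×10⁻²⁶) ≈ 1.748×10⁵ m/s.
In the field: r = mv/(|q|B) = (5.98×10⁻²⁶)(1.748×10⁵)/((4.806×10⁻¹⁹)(1.20)) ≈ 0.0181 m.

r ≈ 0.0181 m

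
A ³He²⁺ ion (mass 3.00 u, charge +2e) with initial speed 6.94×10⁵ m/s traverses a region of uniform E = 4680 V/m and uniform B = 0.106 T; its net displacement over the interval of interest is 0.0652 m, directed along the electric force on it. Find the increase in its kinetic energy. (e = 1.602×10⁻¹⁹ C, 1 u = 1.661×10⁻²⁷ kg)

The magnetic force is always ⟂ v and does no work; only the electric force changes KE.
ΔKE = F_E · d = |q|E d = (3.204×10⁻¹⁹)(4680)(0.0652) ≈ 9.78×10⁻¹⁷ J.

ΔKE ≈ 9.78×10⁻¹⁷ J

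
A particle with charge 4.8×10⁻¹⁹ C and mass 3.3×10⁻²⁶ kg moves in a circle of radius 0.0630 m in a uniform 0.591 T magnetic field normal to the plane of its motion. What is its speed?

From |q|vB = mv²/r, v = |q|Br/m.
v = (4.8×10⁻¹⁹)(0.591)(0.0630)/3.3×10⁻²⁶ ≈ 5.42×10⁵ m/s.

v ≈ 5.42×10⁵ m/s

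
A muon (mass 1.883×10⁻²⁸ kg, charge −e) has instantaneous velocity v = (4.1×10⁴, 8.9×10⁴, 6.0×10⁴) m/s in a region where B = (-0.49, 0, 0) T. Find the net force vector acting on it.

F ≈ (0, 4.71×10⁻¹⁵, -6.99×10⁻¹⁵) N

v×B = (0, -2.94×10⁴, 4.36×10⁴) N/C.
F = q v×B = (−1.602×10⁻¹⁹ C)·(0, -2.94×10⁴, 4.36×10⁴) = (0, 4.71×10⁻¹⁵, -6.99×10⁻¹⁵) N.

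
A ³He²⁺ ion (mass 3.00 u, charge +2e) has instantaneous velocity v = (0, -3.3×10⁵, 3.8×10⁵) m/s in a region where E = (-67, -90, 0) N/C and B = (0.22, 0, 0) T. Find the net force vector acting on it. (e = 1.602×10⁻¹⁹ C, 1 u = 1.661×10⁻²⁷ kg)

v×B = (0, 8.36×10⁴, 7.26×10⁴) N/C.
E + v×B = (-67.0, 8.35×10⁴, 7.26×10⁴) N/C.
F = q(E + v×B) = (3.204×10⁻¹⁹ C)·(-67.0, 8.35×10⁴, 7.26×10⁴) = (-2.15×10⁻¹⁷, 2.68×10⁻¹⁴, 2.33×10⁻¹⁴) N.

F ≈ (-2.15×10⁻¹⁷, 2.68×10⁻¹⁴, 2.33×10⁻¹⁴) N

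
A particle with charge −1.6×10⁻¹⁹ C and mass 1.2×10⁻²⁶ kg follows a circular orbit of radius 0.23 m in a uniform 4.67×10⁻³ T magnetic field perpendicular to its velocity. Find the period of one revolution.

The cyclotron period depends only on m, q, B: T = 2πm/(|q|B).
T = 2π(1.2×10⁻²⁶)/((1.6×10⁻¹⁹)(4.67×10⁻³)) ≈ 1.01×10⁻⁴ s.

T ≈ 1.01×10⁻⁴ s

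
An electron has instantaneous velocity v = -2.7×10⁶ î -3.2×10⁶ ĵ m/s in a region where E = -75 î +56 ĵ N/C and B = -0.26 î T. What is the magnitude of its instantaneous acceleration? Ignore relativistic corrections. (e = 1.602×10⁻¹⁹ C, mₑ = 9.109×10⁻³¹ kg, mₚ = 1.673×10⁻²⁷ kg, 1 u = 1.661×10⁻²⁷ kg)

v×B = (0, 0, -8.32×10⁵) N/C.
E + v×B = (-75.0, 56.0, -8.32×10⁵) N/C.
F = q(E + v×B) = (−1.602×10⁻¹⁹ C)·(-75.0, 56.0, -8.32×10⁵) = (1.20×10⁻¹⁷, -8.97×10⁻¹⁸, 1.33×10⁻¹³) N.
|a| = |F|/m = 1.333×10⁻¹³/9.109×10⁻³¹ ≈ 1.46×10¹⁷ m/s².

|a| ≈ 1.46×10¹⁷ m/s²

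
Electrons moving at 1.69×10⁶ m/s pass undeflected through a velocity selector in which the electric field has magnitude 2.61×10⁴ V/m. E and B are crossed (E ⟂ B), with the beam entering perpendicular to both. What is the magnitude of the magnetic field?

B = 0.0154 T

Balance of forces in the selector: qE = qvB ⇒ B = E/v.
B = 2.61×10⁴/1.69×10⁶ = 0.0154 T.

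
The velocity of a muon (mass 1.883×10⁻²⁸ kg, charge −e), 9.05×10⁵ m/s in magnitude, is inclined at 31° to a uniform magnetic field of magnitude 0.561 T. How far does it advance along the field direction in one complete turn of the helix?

p ≈ 0.0102 m

v∥ = v cosθ = 9.05×10⁵·cos31° ≈ 7.757×10⁵ m/s.
T = 2πm/(|q|B) = 2π(1.883×10⁻²⁸)/((1.602×10⁻¹⁹)(0.561)) ≈ 1.316×10⁻⁸ s.
pitch = v∥ T = (7.757×10⁵)(1.316×10⁻⁸) ≈ 0.0102 m.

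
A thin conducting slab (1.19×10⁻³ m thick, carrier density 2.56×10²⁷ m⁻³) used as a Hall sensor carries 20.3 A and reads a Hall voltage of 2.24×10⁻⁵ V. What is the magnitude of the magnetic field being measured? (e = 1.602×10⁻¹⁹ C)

B ≈ 0.539 T

From V_H = IB/(n e t), B = V_H n e t / I.
B = (2.24×10⁻⁵)(2.56×10²⁷)(1.602×10⁻¹⁹)(1.19×10⁻³)/20.3 ≈ 0.539 T.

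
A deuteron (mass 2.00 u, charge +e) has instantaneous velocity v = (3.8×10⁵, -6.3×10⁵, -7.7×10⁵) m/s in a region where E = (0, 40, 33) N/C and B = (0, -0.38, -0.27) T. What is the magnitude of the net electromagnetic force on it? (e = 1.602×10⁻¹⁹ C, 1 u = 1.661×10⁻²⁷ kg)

|F| ≈ 3.45×10⁻¹⁴ N

v×B = (-1.22×10⁵, 1.03×10⁵, -1.44×10⁵) N/C.
E + v×B = (-1.22×10⁵, 1.03×10⁵, -1.44×10⁵) N/C.
F = q(E + v×B) = (1.602×10⁻¹⁹ C)·(-1.22×10⁵, 1.03×10⁵, -1.44×10⁵) = (-1.96×10⁻¹⁴, 1.64×10⁻¹⁴, -2.31×10⁻¹⁴) N.
|F| = 3.45×10⁻¹⁴ N.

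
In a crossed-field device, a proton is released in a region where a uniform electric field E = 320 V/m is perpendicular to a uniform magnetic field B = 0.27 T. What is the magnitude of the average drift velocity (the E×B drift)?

v_d ≈ 1200 m/s

In crossed fields the guiding centre drifts at v_d = |E×B|/B² = E/B, independent of charge and mass.
v_d = 320/0.27 = 1200 m/s.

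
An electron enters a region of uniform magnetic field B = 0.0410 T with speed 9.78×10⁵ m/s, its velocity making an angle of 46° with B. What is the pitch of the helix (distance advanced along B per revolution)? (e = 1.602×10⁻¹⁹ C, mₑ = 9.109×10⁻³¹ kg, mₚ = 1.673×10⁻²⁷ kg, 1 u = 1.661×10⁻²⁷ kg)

v∥ = v cosθ = 9.78×10⁵·cos46° ≈ 6.794×10⁵ m/s.
T = 2πm/(|q|B) = 2π(9.109×10⁻³¹)/((1.602×10⁻¹⁹)(0.0410)) ≈ 8.714×10⁻¹⁰ s.
pitch = v∥ T = (6.794×10⁵)(8.714×10⁻¹⁰) ≈ 5.92×10⁻⁴ m.

p ≈ 5.92×10⁻⁴ m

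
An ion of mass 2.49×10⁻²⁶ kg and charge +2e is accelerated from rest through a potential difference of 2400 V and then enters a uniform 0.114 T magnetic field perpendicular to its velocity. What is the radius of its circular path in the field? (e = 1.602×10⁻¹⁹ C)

r ≈ 0.169 m

Acceleration: |q|V = ½mv² ⇒ v = √(2|q|V/m) = √(2·3.204×10⁻¹⁹·2400/2.49×10⁻²⁶) ≈ 2.485×10⁵ m/s.
In the field: r = mv/(|q|B) = (2.49×10⁻²⁶)(2.485×10⁵)/((3.204×10⁻¹⁹)(0.114)) ≈ 0.169 m.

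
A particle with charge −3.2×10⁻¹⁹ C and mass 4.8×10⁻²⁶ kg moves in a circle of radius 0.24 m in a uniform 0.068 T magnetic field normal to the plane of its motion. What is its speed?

From |q|vB = mv²/r, v = |q|Br/m.
v = (3.2×10⁻¹⁹)(0.068)(0.24)/4.8×10⁻²⁶ ≈ 1.1×10⁵ m/s.

v ≈ 1.1×10⁵ m/s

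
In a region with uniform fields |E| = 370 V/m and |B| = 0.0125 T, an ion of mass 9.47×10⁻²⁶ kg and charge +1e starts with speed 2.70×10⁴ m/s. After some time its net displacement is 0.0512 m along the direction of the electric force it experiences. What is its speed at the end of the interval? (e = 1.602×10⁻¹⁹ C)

v_f ≈ 2.82×10⁴ m/s

B does no work; ΔKE = |q|E d.
½mv_f² = ½mv₀² + |q|Ed = ½(9.47×10⁻²⁶)(2.70×10⁴)² + (1.602×10⁻¹⁹)(370)(0.0512) ≈ 3.452×10⁻¹⁷ J + 3.035×10⁻¹⁸ J ≈ 3.755×10⁻¹⁷ J.
v_f = √(2·3.755×10⁻¹⁷/9.47×10⁻²⁶) ≈ 2.82×10⁴ m/s.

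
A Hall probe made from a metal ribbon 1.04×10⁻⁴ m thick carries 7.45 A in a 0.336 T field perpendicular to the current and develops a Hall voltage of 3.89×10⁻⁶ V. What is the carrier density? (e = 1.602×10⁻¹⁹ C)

n ≈ 3.86×10²⁸ m⁻³

From V_H = IB/(n e t), n = IB/(V_H e t).
n = (7.45)(0.336)/((3.89×10⁻⁶)(1.602×10⁻¹⁹)(1.04×10⁻⁴)) ≈ 3.86×10²⁸ m⁻³.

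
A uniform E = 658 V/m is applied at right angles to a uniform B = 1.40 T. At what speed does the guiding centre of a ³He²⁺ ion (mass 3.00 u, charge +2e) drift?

In crossed fields the guiding centre drifts at v_d = |E×B|/B² = E/B, independent of charge and mass.
v_d = 658/1.40 = 470 m/s.

v_d ≈ 470 m/s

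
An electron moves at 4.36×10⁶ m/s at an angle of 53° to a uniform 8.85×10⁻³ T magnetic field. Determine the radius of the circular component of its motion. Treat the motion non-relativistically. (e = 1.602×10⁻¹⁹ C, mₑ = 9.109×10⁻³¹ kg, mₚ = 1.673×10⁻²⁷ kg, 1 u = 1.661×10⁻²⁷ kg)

r ≈ 2.24×10⁻³ m

v⊥ = v sinθ = 4.36×10⁶·sin53° ≈ 3.482×10⁶ m/s.
r = m v⊥/(|q|B) = (9.109×10⁻³¹)(3.482×10⁶)/((1.602×10⁻¹⁹)(8.85×10⁻³)) ≈ 2.24×10⁻³ m.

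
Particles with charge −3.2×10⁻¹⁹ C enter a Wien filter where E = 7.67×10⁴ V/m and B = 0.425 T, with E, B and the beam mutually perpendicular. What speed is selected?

Zero net Lorentz force requires |qE| = |q v×B|, i.e. E = vB.
v = E/B = 7.67×10⁴/0.425 = 1.80×10⁵ m/s.
The result is independent of the particle's charge and mass.

v = 1.80×10⁵ m/s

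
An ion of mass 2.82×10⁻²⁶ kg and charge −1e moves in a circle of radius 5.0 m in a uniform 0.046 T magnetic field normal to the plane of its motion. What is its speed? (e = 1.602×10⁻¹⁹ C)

From |q|vB = mv²/r, v = |q|Br/m.
v = (1.602×10⁻¹⁹)(0.046)(5.0)/2.82×10⁻²⁶ ≈ 1.3×10⁶ m/s.

v ≈ 1.3×10⁶ m/s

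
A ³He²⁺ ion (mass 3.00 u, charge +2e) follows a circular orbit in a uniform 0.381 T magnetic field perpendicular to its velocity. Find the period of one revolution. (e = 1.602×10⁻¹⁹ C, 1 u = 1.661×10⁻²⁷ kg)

The cyclotron period depends only on m, q, B: T = 2πm/(|q|B).
T = 2π(4.983×10⁻²⁷)/((3.204×10⁻¹⁹)(0.381)) ≈ 2.56×10⁻⁷ s.

T ≈ 2.56×10⁻⁷ s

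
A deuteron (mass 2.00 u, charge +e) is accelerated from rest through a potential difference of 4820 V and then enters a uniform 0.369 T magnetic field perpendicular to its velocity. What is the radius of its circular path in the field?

r ≈ 0.0383 m

Acceleration: |q|V = ½mv² ⇒ v = √(2|q|V/m) = √(2·1.602×10⁻¹⁹·4820/3.322×10⁻²⁷) ≈ 6.818×10⁵ m/s.
In the field: r = mv/(|q|B) = (3.322×10⁻²⁷)(6.818×10⁵)/((1.602×10⁻¹⁹)(0.369)) ≈ 0.0383 m.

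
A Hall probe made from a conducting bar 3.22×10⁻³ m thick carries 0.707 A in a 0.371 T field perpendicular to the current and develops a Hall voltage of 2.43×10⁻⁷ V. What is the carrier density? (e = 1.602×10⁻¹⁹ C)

From V_H = IB/(n e t), n = IB/(V_H e t).
n = (0.707)(0.371)/((2.43×10⁻⁷)(1.602×10⁻¹⁹)(3.22×10⁻³)) ≈ 2.09×10²⁷ m⁻³.

n ≈ 2.09×10²⁷ m⁻³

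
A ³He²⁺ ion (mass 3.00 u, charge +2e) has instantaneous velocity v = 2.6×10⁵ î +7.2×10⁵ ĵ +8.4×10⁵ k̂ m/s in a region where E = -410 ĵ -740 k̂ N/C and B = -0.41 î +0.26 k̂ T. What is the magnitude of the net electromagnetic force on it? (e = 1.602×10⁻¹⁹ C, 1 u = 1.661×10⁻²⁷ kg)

|F| ≈ 1.73×10⁻¹³ N

v×B = (1.87×10⁵, -4.12×10⁵, 2.95×10⁵) N/C.
E + v×B = (1.87×10⁵, -4.12×10⁵, 2.94×10⁵) N/C.
F = q(E + v×B) = (3.204×10⁻¹⁹ C)·(1.87×10⁵, -4.12×10⁵, 2.94×10⁵) = (6.00×10⁻¹⁴, -1.32×10⁻¹³, 9.43×10⁻¹⁴) N.
|F| = 1.73×10⁻¹³ N.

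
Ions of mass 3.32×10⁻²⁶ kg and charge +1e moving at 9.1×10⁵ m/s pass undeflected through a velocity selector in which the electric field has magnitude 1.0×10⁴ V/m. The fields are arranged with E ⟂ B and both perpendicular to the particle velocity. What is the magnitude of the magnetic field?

Balance of forces in the selector: qE = qvB ⇒ B = E/v.
B = 1.0×10⁴/9.1×10⁵ = 0.011 T.

B = 0.011 T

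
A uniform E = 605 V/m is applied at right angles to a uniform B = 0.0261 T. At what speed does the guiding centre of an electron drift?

v_d ≈ 2.32×10⁴ m/s

In crossed fields the guiding centre drifts at v_d = |E×B|/B² = E/B, independent of charge and mass.
v_d = 605/0.0261 = 2.32×10⁴ m/s.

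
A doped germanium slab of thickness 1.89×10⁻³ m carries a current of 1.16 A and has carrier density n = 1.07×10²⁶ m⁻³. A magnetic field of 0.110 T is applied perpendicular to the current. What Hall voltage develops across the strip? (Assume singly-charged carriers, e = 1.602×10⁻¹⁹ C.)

V_H ≈ 3.94×10⁻⁶ V

V_H = IB/(n e t).
V_H = (1.16)(0.110)/((1.07×10²⁶)(1.602×10⁻¹⁹)(1.89×10⁻³)) ≈ 3.94×10⁻⁶ V.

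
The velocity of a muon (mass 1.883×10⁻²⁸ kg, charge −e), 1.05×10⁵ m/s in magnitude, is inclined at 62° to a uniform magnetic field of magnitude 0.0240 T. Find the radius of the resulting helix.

r ≈ 4.54×10⁻³ m

v⊥ = v sinθ = 1.05×10⁵·sin62° ≈ 9.271×10⁴ m/s.
r = m v⊥/(|q|B) = (1.883×10⁻²⁸)(9.271×10⁴)/((1.602×10⁻¹⁹)(0.0240)) ≈ 4.54×10⁻³ m.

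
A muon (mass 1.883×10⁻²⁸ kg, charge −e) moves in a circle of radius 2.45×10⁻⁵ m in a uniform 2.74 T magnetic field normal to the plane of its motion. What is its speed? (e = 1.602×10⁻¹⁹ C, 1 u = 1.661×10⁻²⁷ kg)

From |q|vB = mv²/r, v = |q|Br/m.
v = (1.602×10⁻¹⁹)(2.74)(2.45×10⁻⁵)/1.883×10⁻²⁸ ≈ 5.71×10⁴ m/s.

v ≈ 5.71×10⁴ m/s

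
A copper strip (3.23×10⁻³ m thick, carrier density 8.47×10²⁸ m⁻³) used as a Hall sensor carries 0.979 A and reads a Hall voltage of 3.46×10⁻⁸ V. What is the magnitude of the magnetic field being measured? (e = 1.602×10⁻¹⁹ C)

B ≈ 1.55 T

From V_H = IB/(n e t), B = V_H n e t / I.
B = (3.46×10⁻⁸)(8.47×10²⁸)(1.602×10⁻¹⁹)(3.23×10⁻³)/0.979 ≈ 1.55 T.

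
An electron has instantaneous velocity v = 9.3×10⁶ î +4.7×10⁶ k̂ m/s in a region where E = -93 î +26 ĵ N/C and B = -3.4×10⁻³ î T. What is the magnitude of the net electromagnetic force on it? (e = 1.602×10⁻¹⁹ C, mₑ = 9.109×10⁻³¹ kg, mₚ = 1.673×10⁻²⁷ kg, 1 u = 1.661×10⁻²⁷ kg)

v×B = (0, -1.60×10⁴, 0) N/C.
E + v×B = (-93.0, -1.60×10⁴, 0) N/C.
F = q(E + v×B) = (−1.602×10⁻¹⁹ C)·(-93.0, -1.60×10⁴, 0) = (1.49×10⁻¹⁷, 2.56×10⁻¹⁵, 0) N.
|F| = 2.56×10⁻¹⁵ N.

|F| ≈ 2.56×10⁻¹⁵ N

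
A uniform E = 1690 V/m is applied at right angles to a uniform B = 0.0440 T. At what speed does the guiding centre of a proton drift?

v_d ≈ 3.84×10⁴ m/s

In crossed fields the guiding centre drifts at v_d = |E×B|/B² = E/B, independent of charge and mass.
v_d = 1690/0.0440 = 3.84×10⁴ m/s.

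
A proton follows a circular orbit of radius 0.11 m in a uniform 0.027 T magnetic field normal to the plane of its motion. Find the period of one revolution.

The cyclotron period depends only on m, q, B: T = 2πm/(|q|B).
T = 2π(1.673×10⁻²⁷)/((1.602×10⁻¹⁹)(0.027)) ≈ 2.4×10⁻⁶ s.

T ≈ 2.4×10⁻⁶ s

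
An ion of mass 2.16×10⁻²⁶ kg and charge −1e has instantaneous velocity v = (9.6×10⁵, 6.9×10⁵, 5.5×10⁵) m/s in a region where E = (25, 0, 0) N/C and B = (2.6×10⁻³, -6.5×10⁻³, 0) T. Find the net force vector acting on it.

v×B = (3580, 1430, -8030) N/C.
E + v×B = (3600, 1430, -8030) N/C.
F = q(E + v×B) = (−1.602×10⁻¹⁹ C)·(3600, 1430, -8030) = (-5.77×10⁻¹⁶, -2.29×10⁻¹⁶, 1.29×10⁻¹⁵) N.

F ≈ (-5.77×10⁻¹⁶, -2.29×10⁻¹⁶, 1.29×10⁻¹⁵) N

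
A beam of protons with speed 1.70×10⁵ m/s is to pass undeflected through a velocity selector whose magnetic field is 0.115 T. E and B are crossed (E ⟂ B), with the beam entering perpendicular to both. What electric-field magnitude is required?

E = 1.96×10⁴ V/m

For straight-line motion qE = qvB, so E = vB.
E = 1.70×10⁵ × 0.115 = 1.96×10⁴ V/m.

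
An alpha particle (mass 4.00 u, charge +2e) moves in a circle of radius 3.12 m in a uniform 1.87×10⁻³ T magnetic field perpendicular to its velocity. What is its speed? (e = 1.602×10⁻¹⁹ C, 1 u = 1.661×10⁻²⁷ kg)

v ≈ 2.81×10⁵ m/s

From |q|vB = mv²/r, v = |q|Br/m.
v = (3.204×10⁻¹⁹)(1.87×10⁻³)(3.12)/6.644×10⁻²⁷ ≈ 2.81×10⁵ m/s.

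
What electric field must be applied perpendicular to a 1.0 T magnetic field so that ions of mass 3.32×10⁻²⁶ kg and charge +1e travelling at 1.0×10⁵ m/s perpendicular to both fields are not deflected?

For straight-line motion qE = qvB, so E = vB.
E = 1.0×10⁵ × 1.0 = 1.0×10⁵ V/m.

E = 1.0×10⁵ V/m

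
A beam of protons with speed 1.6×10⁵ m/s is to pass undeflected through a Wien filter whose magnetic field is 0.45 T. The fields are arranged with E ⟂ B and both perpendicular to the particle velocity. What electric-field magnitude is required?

For straight-line motion qE = qvB, so E = vB.
E = 1.6×10⁵ × 0.45 = 7.2×10⁴ V/m.

E = 7.2×10⁴ V/m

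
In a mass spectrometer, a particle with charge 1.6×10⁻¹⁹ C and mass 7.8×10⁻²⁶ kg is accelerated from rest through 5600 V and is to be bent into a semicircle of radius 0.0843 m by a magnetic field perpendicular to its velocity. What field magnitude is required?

v = √(2|q|V/m) = √(2·1.6×10⁻¹⁹·5600/7.8×10⁻²⁶) ≈ 1.516×10⁵ m/s.
B = mv/(|q|r) = (7.8×10⁻²⁶)(1.516×10⁵)/((1.6×10⁻¹⁹)(0.0843)) ≈ 0.877 T.

B ≈ 0.877 T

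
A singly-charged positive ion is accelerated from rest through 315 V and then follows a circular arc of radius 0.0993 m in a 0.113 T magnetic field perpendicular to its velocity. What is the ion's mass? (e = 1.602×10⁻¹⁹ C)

Combine |q|V = ½mv² and r = mv/(|q|B): eliminate v to get m = qB²r²/(2V).
m = (1.602×10⁻¹⁹)(0.113)²(0.0993)²/(2·315) ≈ 3.20×10⁻²⁶ kg.

m ≈ 3.20×10⁻²⁶ kg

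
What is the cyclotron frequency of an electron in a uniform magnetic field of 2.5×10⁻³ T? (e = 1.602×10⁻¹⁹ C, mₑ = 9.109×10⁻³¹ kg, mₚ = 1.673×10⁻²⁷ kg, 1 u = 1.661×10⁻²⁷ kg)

f ≈ 7.0×10⁷ Hz

f = |q|B/(2πm).
f = (1.602×10⁻¹⁹)(2.5×10⁻³)/(2π·9.109×10⁻³¹) ≈ 7.0×10⁷ Hz.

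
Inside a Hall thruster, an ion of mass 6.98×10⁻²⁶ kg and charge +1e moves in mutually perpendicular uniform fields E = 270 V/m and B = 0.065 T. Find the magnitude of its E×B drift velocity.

v_d ≈ 4200 m/s

The E×B drift speed is v_d = E/B.
v_d = 270/0.065 = 4200 m/s.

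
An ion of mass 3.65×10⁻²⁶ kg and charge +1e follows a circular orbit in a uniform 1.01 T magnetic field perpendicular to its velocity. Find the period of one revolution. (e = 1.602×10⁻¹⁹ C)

T ≈ 1.42×10⁻⁶ s

The cyclotron period depends only on m, q, B: T = 2πm/(|q|B).
T = 2π(3.65×10⁻²⁶)/((1.602×10⁻¹⁹)(1.01)) ≈ 1.42×10⁻⁶ s.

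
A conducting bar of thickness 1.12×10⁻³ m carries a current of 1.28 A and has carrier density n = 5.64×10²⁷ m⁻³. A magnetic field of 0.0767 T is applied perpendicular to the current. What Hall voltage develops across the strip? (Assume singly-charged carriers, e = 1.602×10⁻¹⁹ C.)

V_H ≈ 9.70×10⁻⁸ V

V_H = IB/(n e t).
V_H = (1.28)(0.0767)/((5.64×10²⁷)(1.602×10⁻¹⁹)(1.12×10⁻³)) ≈ 9.70×10⁻⁸ V.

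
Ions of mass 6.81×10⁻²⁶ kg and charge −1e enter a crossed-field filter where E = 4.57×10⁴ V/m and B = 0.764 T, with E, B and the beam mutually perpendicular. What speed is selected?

For undeflected motion the electric and magnetic forces balance: qE = qvB.
v = E/B = 4.57×10⁴/0.764 = 5.98×10⁴ m/s.

v = 5.98×10⁴ m/s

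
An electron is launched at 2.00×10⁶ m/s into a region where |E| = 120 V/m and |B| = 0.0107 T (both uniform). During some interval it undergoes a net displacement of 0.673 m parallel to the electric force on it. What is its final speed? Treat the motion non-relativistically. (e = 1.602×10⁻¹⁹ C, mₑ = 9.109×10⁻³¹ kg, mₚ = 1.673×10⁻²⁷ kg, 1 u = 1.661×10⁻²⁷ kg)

v_f ≈ 5.69×10⁶ m/s

B does no work; ΔKE = |q|E d.
½mv_f² = ½mv₀² + |q|Ed = ½(9.109×10⁻³¹)(2.00×10⁶)² + (1.602×10⁻¹⁹)(120)(0.673) ≈ 1.822×10⁻¹⁸ J + 1.294×10⁻¹⁷ J ≈ 1.476×10⁻¹⁷ J.
v_f = √(2·1.476×10⁻¹⁷/9.109×10⁻³¹) ≈ 5.69×10⁶ m/s.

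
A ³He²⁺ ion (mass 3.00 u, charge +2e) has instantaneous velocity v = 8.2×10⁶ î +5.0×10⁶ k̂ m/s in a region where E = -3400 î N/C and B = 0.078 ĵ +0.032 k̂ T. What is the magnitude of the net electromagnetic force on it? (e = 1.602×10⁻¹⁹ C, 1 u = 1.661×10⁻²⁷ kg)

|F| ≈ 2.55×10⁻¹³ N

v×B = (-3.90×10⁵, -2.62×10⁵, 6.40×10⁵) N/C.
E + v×B = (-3.93×10⁵, -2.62×10⁵, 6.40×10⁵) N/C.
F = q(E + v×B) = (3.204×10⁻¹⁹ C)·(-3.93×10⁵, -2.62×10⁵, 6.40×10⁵) = (-1.26×10⁻¹³, -8.41×10⁻¹⁴, 2.05×10⁻¹³) N.
|F| = 2.55×10⁻¹³ N.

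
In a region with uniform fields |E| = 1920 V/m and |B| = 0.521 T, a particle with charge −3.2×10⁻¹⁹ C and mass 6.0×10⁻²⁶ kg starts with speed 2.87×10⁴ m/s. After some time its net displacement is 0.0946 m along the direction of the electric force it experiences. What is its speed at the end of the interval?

B does no work; ΔKE = |q|E d.
½mv_f² = ½mv₀² + |q|Ed = ½(6.0×10⁻²⁶)(2.87×10⁴)² + (3.2×10⁻¹⁹)(1920)(0.0946) ≈ 2.471×10⁻¹⁷ J + 5.812×10⁻¹⁷ J ≈ 8.283×10⁻¹⁷ J.
v_f = √(2·8.283×10⁻¹⁷/6.0×10⁻²⁶) ≈ 5.25×10⁴ m/s.

v_f ≈ 5.25×10⁴ m/s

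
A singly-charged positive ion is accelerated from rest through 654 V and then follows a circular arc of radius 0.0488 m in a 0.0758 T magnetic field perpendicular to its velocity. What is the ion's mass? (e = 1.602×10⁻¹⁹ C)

Combine |q|V = ½mv² and r = mv/(|q|B): eliminate v to get m = qB²r²/(2V).
m = (1.602×10⁻¹⁹)(0.0758)²(0.0488)²/(2·654) ≈ 1.68×10⁻²⁷ kg.

m ≈ 1.68×10⁻²⁷ kg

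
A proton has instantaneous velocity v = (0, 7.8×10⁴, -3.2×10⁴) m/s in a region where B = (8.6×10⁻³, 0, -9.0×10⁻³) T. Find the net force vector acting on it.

F ≈ (-1.12×10⁻¹⁶, -4.41×10⁻¹⁷, -1.07×10⁻¹⁶) N

v×B = (-702, -275, -671) N/C.
F = q v×B = (1.602×10⁻¹⁹ C)·(-702, -275, -671) = (-1.12×10⁻¹⁶, -4.41×10⁻¹⁷, -1.07×10⁻¹⁶) N.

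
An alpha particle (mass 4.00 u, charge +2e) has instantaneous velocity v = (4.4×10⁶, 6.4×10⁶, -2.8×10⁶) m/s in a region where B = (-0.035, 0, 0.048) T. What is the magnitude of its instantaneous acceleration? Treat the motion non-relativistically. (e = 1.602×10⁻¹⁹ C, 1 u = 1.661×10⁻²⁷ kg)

v×B = (3.07×10⁵, -1.13×10⁵, 2.24×10⁵) N/C.
F = q v×B = (3.204×10⁻¹⁹ C)·(3.07×10⁵, -1.13×10⁵, 2.24×10⁵) = (9.84×10⁻¹⁴, -3.63×10⁻¹⁴, 7.18×10⁻¹⁴) N.
|a| = |F|/m = 1.271×10⁻¹³/6.644×10⁻²⁷ ≈ 1.91×10¹³ m/s².

|a| ≈ 1.91×10¹³ m/s²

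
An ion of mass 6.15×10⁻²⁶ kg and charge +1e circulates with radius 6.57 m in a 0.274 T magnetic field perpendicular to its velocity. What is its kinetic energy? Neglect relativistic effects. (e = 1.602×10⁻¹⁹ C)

KE ≈ 6.76×10⁻¹³ J

v = |q|Br/m, then KE = ½mv² = (qBr)²/(2m).
v = (1.602×10⁻¹⁹)(0.274)(6.57)/6.15×10⁻²⁶ ≈ 4.689×10⁶ m/s.
KE = ½(6.15×10⁻²⁶)(4.689×10⁶)² ≈ 6.76×10⁻¹³ J.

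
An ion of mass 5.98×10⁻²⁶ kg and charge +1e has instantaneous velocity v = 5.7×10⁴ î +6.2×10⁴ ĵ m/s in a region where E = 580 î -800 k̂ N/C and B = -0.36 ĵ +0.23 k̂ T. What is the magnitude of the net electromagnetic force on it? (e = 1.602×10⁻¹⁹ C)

|F| ≈ 4.66×10⁻¹⁵ N

v×B = (1.43×10⁴, -1.31×10⁴, -2.05×10⁴) N/C.
E + v×B = (1.48×10⁴, -1.31×10⁴, -2.13×10⁴) N/C.
F = q(E + v×B) = (1.602×10⁻¹⁹ C)·(1.48×10⁴, -1.31×10⁴, -2.13×10⁴) = (2.38×10⁻¹⁵, -2.10×10⁻¹⁵, -3.42×10⁻¹⁵) N.
|F| = 4.66×10⁻¹⁵ N.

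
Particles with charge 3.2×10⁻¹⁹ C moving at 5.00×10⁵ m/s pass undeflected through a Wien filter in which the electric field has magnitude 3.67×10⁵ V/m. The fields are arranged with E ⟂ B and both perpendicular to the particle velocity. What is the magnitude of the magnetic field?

B = 0.734 T

Balance of forces in the selector: qE = qvB ⇒ B = E/v.
B = 3.67×10⁵/5.00×10⁵ = 0.734 T.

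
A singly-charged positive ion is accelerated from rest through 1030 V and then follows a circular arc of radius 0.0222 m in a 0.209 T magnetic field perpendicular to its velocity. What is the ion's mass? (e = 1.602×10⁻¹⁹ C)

m ≈ 1.67×10⁻²⁷ kg

Combine |q|V = ½mv² and r = mv/(|q|B): eliminate v to get m = qB²r²/(2V).
m = (1.602×10⁻¹⁹)(0.209)²(0.0222)²/(2·1030) ≈ 1.67×10⁻²⁷ kg.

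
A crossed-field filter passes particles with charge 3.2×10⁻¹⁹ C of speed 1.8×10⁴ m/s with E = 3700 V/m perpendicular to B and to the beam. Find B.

Balance of forces in the selector: qE = qvB ⇒ B = E/v.
B = 3700/1.8×10⁴ = 0.21 T.

B = 0.21 T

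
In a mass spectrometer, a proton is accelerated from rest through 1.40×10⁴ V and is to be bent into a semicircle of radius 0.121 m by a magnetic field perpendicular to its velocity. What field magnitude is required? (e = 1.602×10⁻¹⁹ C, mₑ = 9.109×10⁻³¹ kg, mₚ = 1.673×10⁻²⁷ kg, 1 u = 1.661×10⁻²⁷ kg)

v = √(2|q|V/m) = √(2·1.602×10⁻¹⁹·1.40×10⁴/1.673×10⁻²⁷) ≈ 1.637×10⁶ m/s.
B = mv/(|q|r) = (1.673×10⁻²⁷)(1.637×10⁶)/((1.602×10⁻¹⁹)(0.121)) ≈ 0.141 T.

B ≈ 0.141 T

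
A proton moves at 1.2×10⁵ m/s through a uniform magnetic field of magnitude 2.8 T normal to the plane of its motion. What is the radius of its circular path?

r ≈ 4.5×10⁻⁴ m

The magnetic force provides the centripetal force: |q|vB = mv²/r.
r = mv/(|q|B) = (1.673×10⁻²⁷)(1.2×10⁵)/((1.602×10⁻¹⁹)(2.8)) ≈ 4.5×10⁻⁴ m.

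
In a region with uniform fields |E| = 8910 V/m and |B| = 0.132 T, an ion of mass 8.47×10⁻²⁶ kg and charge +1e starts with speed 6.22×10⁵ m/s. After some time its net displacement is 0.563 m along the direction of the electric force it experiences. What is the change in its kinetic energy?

The magnetic force is always ⟂ v and does no work; only the electric force changes KE.
ΔKE = F_E · d = |q|E d = (1.602×10⁻¹⁹)(8910)(0.563) ≈ 8.04×10⁻¹⁶ J.

ΔKE ≈ 8.04×10⁻¹⁶ J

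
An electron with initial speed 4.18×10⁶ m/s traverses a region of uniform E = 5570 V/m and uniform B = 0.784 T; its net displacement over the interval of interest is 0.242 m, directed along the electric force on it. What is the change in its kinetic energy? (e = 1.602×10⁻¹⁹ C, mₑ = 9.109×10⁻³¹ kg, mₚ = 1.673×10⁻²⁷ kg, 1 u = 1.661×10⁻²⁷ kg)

ΔKE ≈ 2.16×10⁻¹⁶ J

The magnetic force is always ⟂ v and does no work; only the electric force changes KE.
ΔKE = F_E · d = |q|E d = (1.602×10⁻¹⁹)(5570)(0.242) ≈ 2.16×10⁻¹⁶ J.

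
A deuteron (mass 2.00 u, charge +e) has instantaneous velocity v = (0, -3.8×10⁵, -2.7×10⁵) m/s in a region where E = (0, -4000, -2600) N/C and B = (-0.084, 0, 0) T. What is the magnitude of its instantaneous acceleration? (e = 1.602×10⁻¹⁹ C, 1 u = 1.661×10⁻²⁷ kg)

|a| ≈ 1.89×10¹² m/s²

v×B = (0, 2.27×10⁴, -3.19×10⁴) N/C.
E + v×B = (0, 1.87×10⁴, -3.45×10⁴) N/C.
F = q(E + v×B) = (1.602×10⁻¹⁹ C)·(0, 1.87×10⁴, -3.45×10⁴) = (0, 2.99×10⁻¹⁵, -5.53×10⁻¹⁵) N.
|a| = |F|/m = 6.288×10⁻¹⁵/3.322×10⁻²⁷ ≈ 1.89×10¹² m/s².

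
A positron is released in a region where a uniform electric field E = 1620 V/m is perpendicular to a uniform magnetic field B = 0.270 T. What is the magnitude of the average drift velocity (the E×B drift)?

In crossed fields the guiding centre drifts at v_d = |E×B|/B² = E/B, independent of charge and mass.
v_d = 1620/0.270 = 6000 m/s.

v_d ≈ 6000 m/s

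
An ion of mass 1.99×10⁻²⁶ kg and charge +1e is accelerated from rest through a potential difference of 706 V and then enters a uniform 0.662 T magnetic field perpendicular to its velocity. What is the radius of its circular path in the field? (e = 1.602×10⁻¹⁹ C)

Acceleration: |q|V = ½mv² ⇒ v = √(2|q|V/m) = √(2·1.602×10⁻¹⁹·706/1.99×10⁻²⁶) ≈ 1.066×10⁵ m/s.
In the field: r = mv/(|q|B) = (1.99×10⁻²⁶)(1.066×10⁵)/((1.602×10⁻¹⁹)(0.662)) ≈ 0.0200 m.

r ≈ 0.0200 m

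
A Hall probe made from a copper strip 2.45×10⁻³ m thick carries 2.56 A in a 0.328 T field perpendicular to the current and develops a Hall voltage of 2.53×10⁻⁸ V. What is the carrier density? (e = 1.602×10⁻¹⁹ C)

From V_H = IB/(n e t), n = IB/(V_H e t).
n = (2.56)(0.328)/((2.53×10⁻⁸)(1.602×10⁻¹⁹)(2.45×10⁻³)) ≈ 8.46×10²⁸ m⁻³.

n ≈ 8.46×10²⁸ m⁻³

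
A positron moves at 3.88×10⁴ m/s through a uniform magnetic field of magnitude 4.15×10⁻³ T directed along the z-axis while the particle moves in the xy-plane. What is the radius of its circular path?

The magnetic force provides the centripetal force: |q|vB = mv²/r.
r = mv/(|q|B) = (9.109×10⁻³¹)(3.88×10⁴)/((1.602×10⁻¹⁹)(4.15×10⁻³)) ≈ 5.32×10⁻⁵ m.

r ≈ 5.32×10⁻⁵ m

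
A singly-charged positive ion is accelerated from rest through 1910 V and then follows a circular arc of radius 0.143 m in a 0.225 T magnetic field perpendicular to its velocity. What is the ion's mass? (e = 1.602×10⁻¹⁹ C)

Combine |q|V = ½mv² and r = mv/(|q|B): eliminate v to get m = qB²r²/(2V).
m = (1.602×10⁻¹⁹)(0.225)²(0.143)²/(2·1910) ≈ 4.34×10⁻²⁶ kg.

m ≈ 4.34×10⁻²⁶ kg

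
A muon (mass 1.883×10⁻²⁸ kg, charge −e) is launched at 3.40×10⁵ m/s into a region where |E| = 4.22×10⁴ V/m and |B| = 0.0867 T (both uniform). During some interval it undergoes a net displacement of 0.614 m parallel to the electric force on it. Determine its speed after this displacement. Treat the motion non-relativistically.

B does no work; ΔKE = |q|E d.
½mv_f² = ½mv₀² + |q|Ed = ½(1.883×10⁻²⁸)(3.40×10⁵)² + (1.602×10⁻¹⁹)(4.22×10⁴)(0.614) ≈ 1.088×10⁻¹⁷ J + 4.151×10⁻¹⁵ J ≈ 4.162×10⁻¹⁵ J.
v_f = √(2·4.162×10⁻¹⁵/1.883×10⁻²⁸) ≈ 6.65×10⁶ m/s.

v_f ≈ 6.65×10⁶ m/s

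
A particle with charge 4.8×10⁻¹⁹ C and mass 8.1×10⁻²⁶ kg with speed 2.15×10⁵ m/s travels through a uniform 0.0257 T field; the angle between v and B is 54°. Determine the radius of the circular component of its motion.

r ≈ 1.14 m

v⊥ = v sinθ = 2.15×10⁵·sin54° ≈ 1.739×10⁵ m/s.
r = m v⊥/(|q|B) = (8.1×10⁻²⁶)(1.739×10⁵)/((4.8×10⁻¹⁹)(0.0257)) ≈ 1.14 m.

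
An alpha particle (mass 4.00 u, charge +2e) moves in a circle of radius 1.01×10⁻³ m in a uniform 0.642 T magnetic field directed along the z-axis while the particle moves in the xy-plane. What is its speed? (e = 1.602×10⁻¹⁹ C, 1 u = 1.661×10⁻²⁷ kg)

v ≈ 3.13×10⁴ m/s

From |q|vB = mv²/r, v = |q|Br/m.
v = (3.204×10⁻¹⁹)(0.642)(1.01×10⁻³)/6.644×10⁻²⁷ ≈ 3.13×10⁴ m/s.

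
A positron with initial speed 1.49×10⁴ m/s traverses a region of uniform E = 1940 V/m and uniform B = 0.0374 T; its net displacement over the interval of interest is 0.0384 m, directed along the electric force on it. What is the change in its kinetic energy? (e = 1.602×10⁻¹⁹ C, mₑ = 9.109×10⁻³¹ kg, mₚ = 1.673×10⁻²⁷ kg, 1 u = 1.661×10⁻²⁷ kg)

The magnetic force is always ⟂ v and does no work; only the electric force changes KE.
ΔKE = F_E · d = |q|E d = (1.602×10⁻¹⁹)(1940)(0.0384) ≈ 1.19×10⁻¹⁷ J.

ΔKE ≈ 1.19×10⁻¹⁷ J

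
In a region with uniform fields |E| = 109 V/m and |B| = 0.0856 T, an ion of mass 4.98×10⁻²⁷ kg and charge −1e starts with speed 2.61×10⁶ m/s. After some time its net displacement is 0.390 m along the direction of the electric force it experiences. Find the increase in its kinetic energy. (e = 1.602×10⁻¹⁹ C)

The magnetic force is always ⟂ v and does no work; only the electric force changes KE.
ΔKE = F_E · d = |q|E d = (1.602×10⁻¹⁹)(109)(0.390) ≈ 6.81×10⁻¹⁸ J.

ΔKE ≈ 6.81×10⁻¹⁸ J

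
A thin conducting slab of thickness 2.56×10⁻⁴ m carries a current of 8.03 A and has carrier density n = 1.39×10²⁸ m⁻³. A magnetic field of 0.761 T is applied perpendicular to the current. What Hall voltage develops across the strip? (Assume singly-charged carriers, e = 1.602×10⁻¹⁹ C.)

V_H = IB/(n e t).
V_H = (8.03)(0.761)/((1.39×10²⁸)(1.602×10⁻¹⁹)(2.56×10⁻⁴)) ≈ 1.07×10⁻⁵ V.

V_H ≈ 1.07×10⁻⁵ V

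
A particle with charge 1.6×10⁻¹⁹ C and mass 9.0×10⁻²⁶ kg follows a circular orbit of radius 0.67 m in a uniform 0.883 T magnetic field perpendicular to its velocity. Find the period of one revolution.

The cyclotron period depends only on m, q, B: T = 2πm/(|q|B).
T = 2π(9.0×10⁻²⁶)/((1.6×10⁻¹⁹)(0.883)) ≈ 4.00×10⁻⁶ s.

T ≈ 4.00×10⁻⁶ s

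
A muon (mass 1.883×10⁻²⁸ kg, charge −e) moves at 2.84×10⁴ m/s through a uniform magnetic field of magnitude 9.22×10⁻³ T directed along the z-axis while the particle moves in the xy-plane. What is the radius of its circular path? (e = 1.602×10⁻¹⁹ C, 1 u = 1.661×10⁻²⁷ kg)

The magnetic force provides the centripetal force: |q|vB = mv²/r.
r = mv/(|q|B) = (1.883×10⁻²⁸)(2.84×10⁴)/((1.602×10⁻¹⁹)(9.22×10⁻³)) ≈ 3.62×10⁻³ m.

r ≈ 3.62×10⁻³ m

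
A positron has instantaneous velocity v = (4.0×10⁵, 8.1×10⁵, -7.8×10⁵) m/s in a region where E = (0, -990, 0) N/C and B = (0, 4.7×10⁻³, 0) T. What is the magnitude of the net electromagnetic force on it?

v×B = (3670, 0, 1880) N/C.
E + v×B = (3670, -990, 1880) N/C.
F = q(E + v×B) = (1.602×10⁻¹⁹ C)·(3670, -990, 1880) = (5.87×10⁻¹⁶, -1.59×10⁻¹⁶, 3.01×10⁻¹⁶) N.
|F| = 6.79×10⁻¹⁶ N.

|F| ≈ 6.79×10⁻¹⁶ N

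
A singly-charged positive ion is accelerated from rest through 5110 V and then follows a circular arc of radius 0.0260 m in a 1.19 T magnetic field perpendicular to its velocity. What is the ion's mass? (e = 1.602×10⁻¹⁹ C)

m ≈ 1.50×10⁻²⁶ kg

Combine |q|V = ½mv² and r = mv/(|q|B): eliminate v to get m = qB²r²/(2V).
m = (1.602×10⁻¹⁹)(1.19)²(0.0260)²/(2·5110) ≈ 1.50×10⁻²⁶ kg.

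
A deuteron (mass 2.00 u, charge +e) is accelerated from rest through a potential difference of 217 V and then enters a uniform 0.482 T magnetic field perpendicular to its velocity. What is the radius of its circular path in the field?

r ≈ 6.22×10⁻³ m

Acceleration: |q|V = ½mv² ⇒ v = √(2|q|V/m) = √(2·1.602×10⁻¹⁹·217/3.322×10⁻²⁷) ≈ 1.447×10⁵ m/s.
In the field: r = mv/(|q|B) = (3.322×10⁻²⁷)(1.447×10⁵)/((1.602×10⁻¹⁹)(0.482)) ≈ 6.22×10⁻³ m.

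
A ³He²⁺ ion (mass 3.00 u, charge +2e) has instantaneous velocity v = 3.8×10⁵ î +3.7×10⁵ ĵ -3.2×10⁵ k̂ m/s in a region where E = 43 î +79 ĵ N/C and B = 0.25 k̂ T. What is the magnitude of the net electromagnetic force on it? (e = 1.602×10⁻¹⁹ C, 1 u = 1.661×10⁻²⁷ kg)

v×B = (9.25×10⁴, -9.50×10⁴, 0) N/C.
E + v×B = (9.25×10⁴, -9.49×10⁴, 0) N/C.
F = q(E + v×B) = (3.204×10⁻¹⁹ C)·(9.25×10⁴, -9.49×10⁴, 0) = (2.97×10⁻¹⁴, -3.04×10⁻¹⁴, 0) N.
|F| = 4.25×10⁻¹⁴ N.

|F| ≈ 4.25×10⁻¹⁴ N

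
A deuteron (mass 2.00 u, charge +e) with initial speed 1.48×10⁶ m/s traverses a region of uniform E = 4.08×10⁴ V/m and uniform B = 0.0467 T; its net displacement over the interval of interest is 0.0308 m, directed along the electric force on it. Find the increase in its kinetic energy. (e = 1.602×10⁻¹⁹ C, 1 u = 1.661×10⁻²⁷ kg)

ΔKE ≈ 2.01×10⁻¹⁶ J

The magnetic force is always ⟂ v and does no work; only the electric force changes KE.
ΔKE = F_E · d = |q|E d = (1.602×10⁻¹⁹)(4.08×10⁴)(0.0308) ≈ 2.01×10⁻¹⁶ J.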